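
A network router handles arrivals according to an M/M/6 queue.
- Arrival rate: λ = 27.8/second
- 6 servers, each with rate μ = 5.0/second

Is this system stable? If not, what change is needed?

Stability requires ρ = λ/(cμ) < 1
ρ = 27.8/(6 × 5.0) = 27.8/30.00 = 0.9267
Since 0.9267 < 1, the system is STABLE.
The servers are busy 92.67% of the time.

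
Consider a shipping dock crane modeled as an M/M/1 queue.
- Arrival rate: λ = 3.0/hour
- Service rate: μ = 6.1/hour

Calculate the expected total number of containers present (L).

ρ = λ/μ = 3.0/6.1 = 0.4918
For M/M/1: L = λ/(μ-λ)
L = 3.0/(6.1-3.0) = 3.0/3.10
L = 0.9677 containers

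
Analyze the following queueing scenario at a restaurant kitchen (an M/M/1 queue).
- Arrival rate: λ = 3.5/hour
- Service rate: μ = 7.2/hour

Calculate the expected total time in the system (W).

First, compute utilization: ρ = λ/μ = 3.5/7.2 = 0.4861
For M/M/1: W = 1/(μ-λ)
W = 1/(7.2-3.5) = 1/3.70
W = 0.2703 hours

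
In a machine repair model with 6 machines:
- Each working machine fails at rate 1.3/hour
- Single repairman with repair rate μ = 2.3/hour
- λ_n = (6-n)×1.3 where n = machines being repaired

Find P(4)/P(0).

P(4)/P(0) = ∏_{i=0}^{4-1} λ_i/μ_{i+1}
= (6-0)×1.3/2.3 × (6-1)×1.3/2.3 × (6-2)×1.3/2.3 × (6-3)×1.3/2.3
= 36.7422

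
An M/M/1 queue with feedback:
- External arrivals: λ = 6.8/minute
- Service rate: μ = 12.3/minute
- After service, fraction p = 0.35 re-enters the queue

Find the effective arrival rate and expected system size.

Effective arrival rate: λ_eff = λ/(1-p) = 6.8/(1-0.35) = 6.8/0.65 = 10.46154
ρ = λ_eff/μ = 10.46154/12.3 = 0.850532
L = ρ/(1-ρ) = 0.850532/(1-0.850532) = 5.6904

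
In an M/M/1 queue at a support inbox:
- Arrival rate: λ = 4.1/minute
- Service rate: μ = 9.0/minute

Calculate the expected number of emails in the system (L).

ρ = λ/μ = 4.1/9.0 = 0.4556
For M/M/1: L = λ/(μ-λ)
L = 4.1/(9.0-4.1) = 4.1/4.90
L = 0.8367 emails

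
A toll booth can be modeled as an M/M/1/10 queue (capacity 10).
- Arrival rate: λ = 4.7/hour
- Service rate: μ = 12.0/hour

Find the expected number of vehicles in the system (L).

ρ = λ/μ = 4.7/12.0 = 0.39167
P₀ = (1-ρ)/(1-ρ^(K+1)) = (1-0.39167)/(1-0.39167^11) = 0.608330/0.999967 = 0.6084
P_K = P₀×ρ^K = 0.60835 × 0.39167^10 = 0.60835 × 0.000084958 = 0.00005168
L = ρ[1 - (K+1)ρ^K + Kρ^(K+1)] / [(1-ρ)(1-ρ^(K+1))]
L = 0.39167 × (1 - 11×0.00008496 + 10×0.00003328) / ((1 - 0.39167) × (1 - 0.00003328)) = 0.6435 vehicles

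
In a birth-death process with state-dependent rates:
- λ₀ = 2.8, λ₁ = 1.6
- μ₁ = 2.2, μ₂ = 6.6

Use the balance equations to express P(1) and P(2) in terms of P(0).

Balance equations:
State 0: λ₀P₀ = μ₁P₁ → P₁ = (λ₀/μ₁)P₀ = (2.8/2.2)P₀ = 1.2727P₀
State 1: P₂ = (λ₀λ₁)/(μ₁μ₂)P₀ = (2.8×1.6)/(2.2×6.6)P₀ = 0.3085P₀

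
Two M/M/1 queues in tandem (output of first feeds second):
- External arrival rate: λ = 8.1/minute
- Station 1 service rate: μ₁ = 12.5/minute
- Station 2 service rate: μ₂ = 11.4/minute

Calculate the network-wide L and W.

By Jackson's theorem, each station behaves as independent M/M/1.
Station 1: ρ₁ = 8.1/12.5 = 0.6480, L₁ = ρ₁/(1-ρ₁) = λ/(μ₁-λ) = 8.1/4.40 = 1.84091
Station 2: ρ₂ = 8.1/11.4 = 0.7105, L₂ = ρ₂/(1-ρ₂) = λ/(μ₂-λ) = 8.1/3.30 = 2.45455
Total: L = L₁ + L₂ = 1.84091 + 2.45455 = 4.2955
W = L/λ = 4.2955/8.1 = 0.5303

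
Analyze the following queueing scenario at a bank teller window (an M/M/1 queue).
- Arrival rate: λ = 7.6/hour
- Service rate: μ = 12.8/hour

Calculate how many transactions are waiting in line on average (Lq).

ρ = λ/μ = 7.6/12.8 = 0.5937
For M/M/1: Lq = λ²/(μ(μ-λ))
Lq = 57.76/(12.8 × 5.20)
Lq = 0.8678 transactions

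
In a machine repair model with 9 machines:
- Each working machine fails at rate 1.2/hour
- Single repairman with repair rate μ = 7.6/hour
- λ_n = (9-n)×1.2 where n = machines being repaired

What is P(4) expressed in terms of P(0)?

P(4)/P(0) = ∏_{i=0}^{4-1} λ_i/μ_{i+1}
= (9-0)×1.2/7.6 × (9-1)×1.2/7.6 × (9-2)×1.2/7.6 × (9-3)×1.2/7.6
= 1.8795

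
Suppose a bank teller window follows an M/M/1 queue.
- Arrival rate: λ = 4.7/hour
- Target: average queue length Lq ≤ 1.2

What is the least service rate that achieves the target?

For M/M/1: Lq = λ²/(μ(μ-λ))
Need Lq ≤ 1.2, i.e. μ(μ-λ) ≥ λ²/1.2
μ² - 4.7μ - 22.09/1.2 ≥ 0  →  μ² - 4.7μ - 18.40833 ≥ 0
Quadratic formula (positive root): μ = [λ + √(λ² + 4×18.40833)]/2
Discriminant: 22.09 + 4×18.40833 = 95.7233, √95.7233 = 9.7838
μ ≥ (4.7 + 9.7838)/2 = 7.2419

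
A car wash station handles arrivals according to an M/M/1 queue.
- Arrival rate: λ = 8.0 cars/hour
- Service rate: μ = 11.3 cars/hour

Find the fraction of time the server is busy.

Server utilization: ρ = λ/μ
ρ = 8.0/11.3 = 0.7080
The server is busy 70.80% of the time.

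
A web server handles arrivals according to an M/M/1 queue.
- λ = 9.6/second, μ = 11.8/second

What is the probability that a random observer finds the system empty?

ρ = λ/μ = 9.6/11.8 = 0.8136
P(0) = 1 - ρ = 1 - 0.8136 = 0.1864
The server is idle 18.64% of the time.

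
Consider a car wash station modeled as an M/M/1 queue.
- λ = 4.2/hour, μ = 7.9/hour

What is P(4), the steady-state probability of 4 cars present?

ρ = λ/μ = 4.2/7.9 = 0.53165
P(n) = (1-ρ)ρⁿ
P(4) = (1-0.53165) × 0.53165^4
P(4) = 0.4684 × 0.07989
P(4) = 0.03742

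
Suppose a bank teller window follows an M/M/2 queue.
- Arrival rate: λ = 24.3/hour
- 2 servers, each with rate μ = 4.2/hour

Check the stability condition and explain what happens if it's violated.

Stability requires ρ = λ/(cμ) < 1
ρ = 24.3/(2 × 4.2) = 24.3/8.40 = 2.8929
Since 2.8929 ≥ 1, the system is UNSTABLE.
Need c > λ/μ = 24.3/4.2 = 5.79.
Minimum servers needed: c = 6.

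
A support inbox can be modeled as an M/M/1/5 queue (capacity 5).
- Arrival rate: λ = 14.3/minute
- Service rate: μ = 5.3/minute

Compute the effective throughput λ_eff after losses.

ρ = λ/μ = 14.3/5.3 = 2.6981
P₀ = (1-ρ)/(1-ρ^(K+1)) = (1-2.6981)/(1-2.6981^6) = -1.6981/-384.7876 = 0.004413
P_K = P₀×ρ^K = 0.004413 × 2.6981^5 = 0.004413 × 142.9849 = 0.6310
λ_eff = λ(1-P_K) = 14.3 × (1 - 0.63101) = 14.3 × 0.36899 = 5.2766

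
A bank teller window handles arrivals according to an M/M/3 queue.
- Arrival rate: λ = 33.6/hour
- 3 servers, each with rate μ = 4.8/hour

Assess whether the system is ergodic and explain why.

Stability requires ρ = λ/(cμ) < 1
ρ = 33.6/(3 × 4.8) = 33.6/14.40 = 2.3333
Since 2.3333 ≥ 1, the system is UNSTABLE.
Need c > λ/μ = 33.6/4.8 = 7.00.
Minimum servers needed: c = 8.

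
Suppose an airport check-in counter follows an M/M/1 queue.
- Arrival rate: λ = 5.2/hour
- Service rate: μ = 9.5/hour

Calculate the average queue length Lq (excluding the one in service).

ρ = λ/μ = 5.2/9.5 = 0.5474
For M/M/1: Lq = λ²/(μ(μ-λ))
Lq = 27.04/(9.5 × 4.30)
Lq = 0.6619 passengers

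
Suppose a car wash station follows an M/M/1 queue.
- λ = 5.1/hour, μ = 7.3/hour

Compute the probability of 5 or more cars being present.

ρ = λ/μ = 5.1/7.3 = 0.6986
P(N ≥ n) = ρⁿ
P(N ≥ 5) = 0.6986^5
P(N ≥ 5) = 0.1664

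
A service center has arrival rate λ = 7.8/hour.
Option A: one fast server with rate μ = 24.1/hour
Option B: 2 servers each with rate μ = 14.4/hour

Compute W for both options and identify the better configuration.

Option A: single server μ = 24.1 (M/M/1)
  ρ_A = 7.8/24.1 = 0.3237
  W_A = 1/(μ-λ) = 1/(24.1-7.8) = 1/16.30 = 0.06135

Option B: 2 servers μ = 14.4 (M/M/2)
  ρ_B = λ/(cμ) = 7.8/(2×14.4) = 0.2708
  Offered load a = λ/μ = cρ = 7.8/14.4 = 0.5417
  P₀ = [ Σₙ₌₀^1 aⁿ/n! + a^2/(2!(1-ρ)) ]⁻¹
  Σ = a^0/0! + a^1/1! = 1.0000 + 0.5417 = 1.5417
  a^2/(2!(1-ρ)) = 0.2934/(2 × 0.7292) = 0.2012
  P₀ = 1/(1.5417 + 0.2012) = 0.5738
  Lq = P₀·a^2·ρ / (2!(1-ρ)²) = 0.57377 × 0.29340 × 0.27083 / (2 × 0.53168) = 0.04288
  Wq_B = Lq/λ = 0.04288/7.8 = 0.005497
  W_B = Wq_B + 1/μ = 0.005497 + 0.06944 = 0.07494

Since W_A = 0.06135 < W_B = 0.07494, Option A (single fast server) has the shorter time in system.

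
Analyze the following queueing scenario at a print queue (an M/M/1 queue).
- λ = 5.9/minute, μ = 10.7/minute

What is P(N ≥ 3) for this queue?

ρ = λ/μ = 5.9/10.7 = 0.551402
P(N ≥ n) = ρⁿ
P(N ≥ 3) = 0.551402^3
P(N ≥ 3) = 0.1677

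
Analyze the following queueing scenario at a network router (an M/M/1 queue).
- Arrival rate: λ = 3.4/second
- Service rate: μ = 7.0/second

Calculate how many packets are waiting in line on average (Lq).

ρ = λ/μ = 3.4/7.0 = 0.4857
For M/M/1: Lq = λ²/(μ(μ-λ))
Lq = 11.56/(7.0 × 3.60)
Lq = 0.4587 packets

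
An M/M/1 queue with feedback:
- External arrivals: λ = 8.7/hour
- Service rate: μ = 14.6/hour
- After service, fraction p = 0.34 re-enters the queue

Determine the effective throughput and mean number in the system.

Effective arrival rate: λ_eff = λ/(1-p) = 8.7/(1-0.34) = 8.7/0.66 = 13.1818182
ρ = λ_eff/μ = 13.1818182/14.6 = 0.9028643
L = ρ/(1-ρ) = 0.9028643/(1-0.9028643) = 9.2949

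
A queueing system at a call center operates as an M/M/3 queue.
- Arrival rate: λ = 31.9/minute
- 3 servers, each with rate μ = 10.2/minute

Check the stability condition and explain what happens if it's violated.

Stability requires ρ = λ/(cμ) < 1
ρ = 31.9/(3 × 10.2) = 31.9/30.60 = 1.0425
Since 1.0425 ≥ 1, the system is UNSTABLE.
Need c > λ/μ = 31.9/10.2 = 3.13.
Minimum servers needed: c = 4.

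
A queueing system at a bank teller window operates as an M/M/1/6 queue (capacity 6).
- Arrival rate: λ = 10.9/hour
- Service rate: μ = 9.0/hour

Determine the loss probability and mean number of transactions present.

ρ = λ/μ = 10.9/9.0 = 1.2111
P₀ = (1-ρ)/(1-ρ^(K+1)) = (1-1.2111)/(1-1.2111^7) = -0.2111/-2.8217 = 0.07481
P_K = P₀×ρ^K = 0.07481 × 1.2111^6 = 0.07481 × 3.1556 = 0.2361
Blocking probability P_6 = 0.2361 (23.61%)
L = ρ[1 - (K+1)ρ^K + Kρ^(K+1)] / [(1-ρ)(1-ρ^(K+1))]
L = 1.2111 × (1 - 7×3.155586 + 6×3.821730) / ((1 - 1.2111) × (1 - 3.821730)) = 3.7437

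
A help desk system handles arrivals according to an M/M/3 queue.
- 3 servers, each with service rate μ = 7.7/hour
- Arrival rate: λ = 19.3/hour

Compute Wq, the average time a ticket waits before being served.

Traffic intensity: ρ = λ/(cμ) = 19.3/(3×7.7) = 0.8355
Since ρ = 0.8355 < 1, system is stable.
Offered load a = λ/μ = cρ = 19.3/7.7 = 2.5065
P₀ = [ Σₙ₌₀^2 aⁿ/n! + a^3/(3!(1-ρ)) ]⁻¹
Σ = a^0/0! + a^1/1! + a^2/2! = 1.00000 + 2.50649 + 3.14125 = 6.6477
a^3/(3!(1-ρ)) = 15.7471/(6 × 0.164502) = 15.9543
P₀ = 1/(6.6477 + 15.9543) = 0.04424
Lq = P₀·a^3·ρ / (3!(1-ρ)²) = 0.044244 × 15.7471 × 0.83550 / (6 × 0.027061) = 3.5851
Wq = Lq/λ = 3.5851/19.3 = 0.1858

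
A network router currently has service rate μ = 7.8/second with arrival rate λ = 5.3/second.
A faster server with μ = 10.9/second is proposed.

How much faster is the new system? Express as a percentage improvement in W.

System 1: ρ₁ = 5.3/7.8 = 0.6795, W₁ = 1/(7.8-5.3) = 0.40000
System 2: ρ₂ = 5.3/10.9 = 0.4862, W₂ = 1/(10.9-5.3) = 0.17857
Improvement: (W₁-W₂)/W₁ = (0.40000-0.17857)/0.40000 = 55.36%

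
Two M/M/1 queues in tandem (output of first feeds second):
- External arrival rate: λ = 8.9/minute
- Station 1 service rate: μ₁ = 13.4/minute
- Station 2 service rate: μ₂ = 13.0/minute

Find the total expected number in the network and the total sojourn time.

By Jackson's theorem, each station behaves as independent M/M/1.
Station 1: ρ₁ = 8.9/13.4 = 0.6642, L₁ = ρ₁/(1-ρ₁) = λ/(μ₁-λ) = 8.9/4.50 = 1.9778
Station 2: ρ₂ = 8.9/13.0 = 0.6846, L₂ = ρ₂/(1-ρ₂) = λ/(μ₂-λ) = 8.9/4.10 = 2.1707
Total: L = L₁ + L₂ = 1.9778 + 2.1707 = 4.1485
W = L/λ = 4.1485/8.9 = 0.4661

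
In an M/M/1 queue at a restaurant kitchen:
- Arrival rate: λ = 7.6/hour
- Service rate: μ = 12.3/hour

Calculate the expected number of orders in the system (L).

ρ = λ/μ = 7.6/12.3 = 0.6179
For M/M/1: L = λ/(μ-λ)
L = 7.6/(12.3-7.6) = 7.6/4.70
L = 1.6170 orders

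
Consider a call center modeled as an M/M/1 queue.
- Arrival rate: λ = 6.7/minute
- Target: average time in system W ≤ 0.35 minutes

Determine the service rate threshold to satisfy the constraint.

For M/M/1: W = 1/(μ-λ)
Need W ≤ 0.35, so 1/(μ-λ) ≤ 0.35
μ - λ ≥ 1/0.35 = 2.8571
μ ≥ 6.7 + 2.8571 = 9.5571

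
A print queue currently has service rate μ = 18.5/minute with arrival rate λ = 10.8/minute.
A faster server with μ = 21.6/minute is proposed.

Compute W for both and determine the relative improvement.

System 1: ρ₁ = 10.8/18.5 = 0.5838, W₁ = 1/(18.5-10.8) = 0.12987
System 2: ρ₂ = 10.8/21.6 = 0.5000, W₂ = 1/(21.6-10.8) = 0.092593
Improvement: (W₁-W₂)/W₁ = (0.12987-0.092593)/0.12987 = 28.70%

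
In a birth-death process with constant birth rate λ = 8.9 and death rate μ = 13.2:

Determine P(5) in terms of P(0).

For constant rates: P(n)/P(0) = (λ/μ)^n
P(5)/P(0) = (8.9/13.2)^5 = 0.6742^5 = 0.1393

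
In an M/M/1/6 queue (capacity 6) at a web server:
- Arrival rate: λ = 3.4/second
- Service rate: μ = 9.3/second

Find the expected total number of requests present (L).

ρ = λ/μ = 3.4/9.3 = 0.3656
P₀ = (1-ρ)/(1-ρ^(K+1)) = (1-0.3656)/(1-0.3656^7) = 0.6344/0.9991 = 0.6350
P_K = P₀×ρ^K = 0.6350 × 0.3656^6 = 0.6350 × 0.002388 = 0.001516
L = ρ[1 - (K+1)ρ^K + Kρ^(K+1)] / [(1-ρ)(1-ρ^(K+1))]
L = 0.3656 × (1 - 7×0.002388 + 6×0.0008731) / ((1 - 0.3656) × (1 - 0.0008731)) = 0.5702 requests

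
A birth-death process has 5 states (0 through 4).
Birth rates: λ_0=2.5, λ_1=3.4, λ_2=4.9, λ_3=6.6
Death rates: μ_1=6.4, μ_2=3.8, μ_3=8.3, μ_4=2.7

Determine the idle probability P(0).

Ratios P(n)/P(0) = (λ₀···λₙ₋₁)/(μ₁···μₙ):
P(1)/P(0) = (2.5)/(6.4) = 0.3906
P(2)/P(0) = (2.5×3.4)/(6.4×3.8) = 0.3495
P(3)/P(0) = (2.5×3.4×4.9)/(6.4×3.8×8.3) = 0.2063
P(4)/P(0) = (2.5×3.4×4.9×6.6)/(6.4×3.8×8.3×2.7) = 0.5044

Normalization: ∑ P(n) = 1
P(0) × (1.0000 + 0.3906 + 0.3495 + 0.2063 + 0.5044) = 1
P(0) × 2.4508 = 1
P(0) = 1/2.4508 = 0.4080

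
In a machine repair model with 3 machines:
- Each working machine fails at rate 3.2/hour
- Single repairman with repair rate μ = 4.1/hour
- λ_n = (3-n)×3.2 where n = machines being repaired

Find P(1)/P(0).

P(1)/P(0) = ∏_{i=0}^{1-1} λ_i/μ_{i+1}
= (3-0)×3.2/4.1
= 2.3415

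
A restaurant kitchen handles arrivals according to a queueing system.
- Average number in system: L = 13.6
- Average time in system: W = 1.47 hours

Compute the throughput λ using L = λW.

Little's Law: L = λW, so λ = L/W
λ = 13.6/1.47 = 9.2517 orders/hour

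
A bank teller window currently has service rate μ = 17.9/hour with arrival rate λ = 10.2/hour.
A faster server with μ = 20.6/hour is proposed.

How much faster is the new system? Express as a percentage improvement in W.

System 1: ρ₁ = 10.2/17.9 = 0.5698, W₁ = 1/(17.9-10.2) = 0.12987
System 2: ρ₂ = 10.2/20.6 = 0.4951, W₂ = 1/(20.6-10.2) = 0.096154
Improvement: (W₁-W₂)/W₁ = (0.12987-0.096154)/0.12987 = 25.96%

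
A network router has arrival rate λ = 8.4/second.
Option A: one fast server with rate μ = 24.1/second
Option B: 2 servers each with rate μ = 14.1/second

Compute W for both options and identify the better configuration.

Option A: single server μ = 24.1 (M/M/1)
  ρ_A = 8.4/24.1 = 0.3485
  W_A = 1/(μ-λ) = 1/(24.1-8.4) = 1/15.70 = 0.06369

Option B: 2 servers μ = 14.1 (M/M/2)
  ρ_B = λ/(cμ) = 8.4/(2×14.1) = 0.2979
  Offered load a = λ/μ = cρ = 8.4/14.1 = 0.5957
  P₀ = [ Σₙ₌₀^1 aⁿ/n! + a^2/(2!(1-ρ)) ]⁻¹
  Σ = a^0/0! + a^1/1! = 1.0000 + 0.5957 = 1.5957
  a^2/(2!(1-ρ)) = 0.3549/(2 × 0.7021) = 0.2527
  P₀ = 1/(1.5957 + 0.2527) = 0.5410
  Lq = P₀·a^2·ρ / (2!(1-ρ)²) = 0.5410 × 0.3549 × 0.2979 / (2 × 0.4930) = 0.05801
  Wq_B = Lq/λ = 0.058006/8.4 = 0.0069055
  W_B = Wq_B + 1/μ = 0.0069055 + 0.070922 = 0.07783

Since W_A = 0.06369 < W_B = 0.07783, Option A (single fast server) has the shorter time in system.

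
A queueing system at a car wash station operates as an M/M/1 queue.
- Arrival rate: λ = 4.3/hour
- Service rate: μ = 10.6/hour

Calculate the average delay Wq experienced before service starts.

First, compute utilization: ρ = λ/μ = 4.3/10.6 = 0.4057
For M/M/1: Wq = λ/(μ(μ-λ))
Wq = 4.3/(10.6 × (10.6-4.3))
Wq = 4.3/(10.6 × 6.30)
Wq = 0.06439 hours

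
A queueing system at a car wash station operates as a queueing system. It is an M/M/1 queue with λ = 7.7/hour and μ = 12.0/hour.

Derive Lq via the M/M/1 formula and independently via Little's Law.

Method 1 (direct): Lq = λ²/(μ(μ-λ)) = 59.29/(12.0 × 4.30) = 1.1490

Method 2 (Little's Law):
W = 1/(μ-λ) = 1/4.30 = 0.232558
Wq = W - 1/μ = 0.232558 - 0.0833333 = 0.14922
Lq = λWq = 7.7 × 0.14922 = 1.1490 ✔ (matches Method 1)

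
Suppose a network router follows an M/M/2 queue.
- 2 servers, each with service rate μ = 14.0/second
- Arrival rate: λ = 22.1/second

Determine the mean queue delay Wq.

Traffic intensity: ρ = λ/(cμ) = 22.1/(2×14.0) = 0.7893
Since ρ = 0.7893 < 1, system is stable.
Offered load a = λ/μ = cρ = 22.1/14.0 = 1.5786
P₀ = [ Σₙ₌₀^1 aⁿ/n! + a^2/(2!(1-ρ)) ]⁻¹
Σ = a^0/0! + a^1/1! = 1.0000 + 1.5786 = 2.5786
a^2/(2!(1-ρ)) = 2.49189/(2 × 0.210714) = 5.9130
P₀ = 1/(2.5786 + 5.9130) = 0.1178
Lq = P₀·a^2·ρ / (2!(1-ρ)²) = 0.117764 × 2.49189 × 0.789286 / (2 × 0.0444005) = 2.6083
Wq = Lq/λ = 2.6083/22.1 = 0.1180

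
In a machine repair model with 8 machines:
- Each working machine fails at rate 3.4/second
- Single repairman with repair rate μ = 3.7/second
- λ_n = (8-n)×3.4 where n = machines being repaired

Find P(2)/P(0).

P(2)/P(0) = ∏_{i=0}^{2-1} λ_i/μ_{i+1}
= (8-0)×3.4/3.7 × (8-1)×3.4/3.7
= 47.2871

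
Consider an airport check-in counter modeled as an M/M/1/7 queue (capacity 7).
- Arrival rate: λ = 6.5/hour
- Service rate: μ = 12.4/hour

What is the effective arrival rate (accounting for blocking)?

ρ = λ/μ = 6.5/12.4 = 0.52419
P₀ = (1-ρ)/(1-ρ^(K+1)) = (1-0.52419)/(1-0.52419^8) = 0.4758/0.9943 = 0.4785
P_K = P₀×ρ^K = 0.47854 × 0.52419^7 = 0.47854 × 0.010875 = 0.005204
λ_eff = λ(1-P_K) = 6.5 × (1 - 0.005204) = 6.5 × 0.9948 = 6.4662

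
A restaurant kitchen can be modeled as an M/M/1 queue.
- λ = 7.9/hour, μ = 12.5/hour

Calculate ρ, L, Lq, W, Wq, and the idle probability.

Step 1: ρ = λ/μ = 7.9/12.5 = 0.6320
Step 2: L = λ/(μ-λ) = 7.9/4.60 = 1.7174
Step 3: Lq = λ²/(μ(μ-λ)) = 62.41/(12.5×4.60) = 1.0854
Step 4: W = 1/(μ-λ) = 1/4.60 = 0.21739
Step 5: Wq = λ/(μ(μ-λ)) = 7.9/(12.5×4.60) = 0.1374
Step 6: P(0) = 1-ρ = 0.3680
Verify: L = λW = 7.9×0.21739 = 1.7174 ✔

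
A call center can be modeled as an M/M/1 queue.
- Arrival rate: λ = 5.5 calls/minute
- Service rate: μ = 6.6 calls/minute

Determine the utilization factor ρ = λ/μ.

Server utilization: ρ = λ/μ
ρ = 5.5/6.6 = 0.8333
The server is busy 83.33% of the time.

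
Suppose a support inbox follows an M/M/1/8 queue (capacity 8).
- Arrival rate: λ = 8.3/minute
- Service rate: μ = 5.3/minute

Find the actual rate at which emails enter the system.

ρ = λ/μ = 8.3/5.3 = 1.56604
P₀ = (1-ρ)/(1-ρ^(K+1)) = (1-1.56604)/(1-1.56604^9) = -0.5660/-55.6534 = 0.01017
P_K = P₀×ρ^K = 0.01017 × 1.56604^8 = 0.01017 × 36.1762 = 0.3679
λ_eff = λ(1-P_K) = 8.3 × (1 - 0.36794) = 8.3 × 0.63206 = 5.2461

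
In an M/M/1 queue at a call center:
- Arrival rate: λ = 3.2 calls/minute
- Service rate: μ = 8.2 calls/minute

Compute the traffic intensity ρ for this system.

Server utilization: ρ = λ/μ
ρ = 3.2/8.2 = 0.3902
The server is busy 39.02% of the time.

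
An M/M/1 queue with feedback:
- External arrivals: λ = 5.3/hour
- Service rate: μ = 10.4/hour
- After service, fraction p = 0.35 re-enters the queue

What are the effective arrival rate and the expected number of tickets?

Effective arrival rate: λ_eff = λ/(1-p) = 5.3/(1-0.35) = 5.3/0.65 = 8.1538
ρ = λ_eff/μ = 8.1538/10.4 = 0.78402
L = ρ/(1-ρ) = 0.78402/(1-0.78402) = 3.6301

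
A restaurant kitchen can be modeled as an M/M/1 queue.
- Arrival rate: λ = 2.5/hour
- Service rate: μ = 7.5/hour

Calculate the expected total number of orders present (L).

ρ = λ/μ = 2.5/7.5 = 0.3333
For M/M/1: L = λ/(μ-λ)
L = 2.5/(7.5-2.5) = 2.5/5.00
L = 0.5000 orders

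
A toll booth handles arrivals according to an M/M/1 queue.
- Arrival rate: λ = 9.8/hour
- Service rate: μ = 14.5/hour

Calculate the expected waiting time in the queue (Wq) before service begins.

First, compute utilization: ρ = λ/μ = 9.8/14.5 = 0.6759
For M/M/1: Wq = λ/(μ(μ-λ))
Wq = 9.8/(14.5 × (14.5-9.8))
Wq = 9.8/(14.5 × 4.70)
Wq = 0.1438 hours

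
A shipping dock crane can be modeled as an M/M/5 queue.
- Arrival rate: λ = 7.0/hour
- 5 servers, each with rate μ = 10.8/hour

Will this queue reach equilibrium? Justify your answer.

Stability requires ρ = λ/(cμ) < 1
ρ = 7.0/(5 × 10.8) = 7.0/54.00 = 0.1296
Since 0.1296 < 1, the system is STABLE.
The servers are busy 12.96% of the time.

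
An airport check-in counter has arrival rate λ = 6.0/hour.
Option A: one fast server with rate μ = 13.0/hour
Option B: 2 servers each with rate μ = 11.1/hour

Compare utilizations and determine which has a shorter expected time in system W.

Option A: single server μ = 13.0 (M/M/1)
  ρ_A = 6.0/13.0 = 0.4615
  W_A = 1/(μ-λ) = 1/(13.0-6.0) = 1/7.00 = 0.1429

Option B: 2 servers μ = 11.1 (M/M/2)
  ρ_B = λ/(cμ) = 6.0/(2×11.1) = 0.2703
  Offered load a = λ/μ = cρ = 6.0/11.1 = 0.5405
  P₀ = [ Σₙ₌₀^1 aⁿ/n! + a^2/(2!(1-ρ)) ]⁻¹
  Σ = a^0/0! + a^1/1! = 1.0000 + 0.5405 = 1.5405
  a^2/(2!(1-ρ)) = 0.2922/(2 × 0.7297) = 0.2002
  P₀ = 1/(1.5405 + 0.2002) = 0.5745
  Lq = P₀·a^2·ρ / (2!(1-ρ)²) = 0.574468 × 0.292184 × 0.270270 / (2 × 0.532505) = 0.04260
  Wq_B = Lq/λ = 0.042596/6.0 = 0.007099
  W_B = Wq_B + 1/μ = 0.007099 + 0.09009 = 0.09719

Since W_B = 0.09719 < W_A = 0.1429, Option B (multiple servers) has the shorter time in system.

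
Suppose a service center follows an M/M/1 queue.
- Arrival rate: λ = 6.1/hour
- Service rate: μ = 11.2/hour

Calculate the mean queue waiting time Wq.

First, compute utilization: ρ = λ/μ = 6.1/11.2 = 0.5446
For M/M/1: Wq = λ/(μ(μ-λ))
Wq = 6.1/(11.2 × (11.2-6.1))
Wq = 6.1/(11.2 × 5.10)
Wq = 0.1068 hours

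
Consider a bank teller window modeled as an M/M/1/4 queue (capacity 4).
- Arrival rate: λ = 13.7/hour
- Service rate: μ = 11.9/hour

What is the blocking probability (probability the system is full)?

ρ = λ/μ = 13.7/11.9 = 1.15126
P₀ = (1-ρ)/(1-ρ^(K+1)) = (1-1.15126)/(1-1.15126^5) = -0.15126/-1.0224 = 0.1479
P_K = P₀×ρ^K = 0.14795 × 1.15126^4 = 0.14795 × 1.7567 = 0.2599
Blocking probability = 25.99%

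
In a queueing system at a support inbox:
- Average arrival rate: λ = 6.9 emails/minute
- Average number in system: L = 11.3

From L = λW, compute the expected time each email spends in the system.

Little's Law: L = λW, so W = L/λ
W = 11.3/6.9 = 1.6377 minutes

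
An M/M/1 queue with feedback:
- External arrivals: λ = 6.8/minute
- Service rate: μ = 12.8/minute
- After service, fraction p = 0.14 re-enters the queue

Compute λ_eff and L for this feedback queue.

Effective arrival rate: λ_eff = λ/(1-p) = 6.8/(1-0.14) = 6.8/0.86 = 7.9070
ρ = λ_eff/μ = 7.9070/12.8 = 0.61773
L = ρ/(1-ρ) = 0.61773/(1-0.61773) = 1.6160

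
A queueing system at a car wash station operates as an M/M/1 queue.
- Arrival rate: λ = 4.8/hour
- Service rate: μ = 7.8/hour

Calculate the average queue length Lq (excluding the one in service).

ρ = λ/μ = 4.8/7.8 = 0.6154
For M/M/1: Lq = λ²/(μ(μ-λ))
Lq = 23.04/(7.8 × 3.00)
Lq = 0.9846 cars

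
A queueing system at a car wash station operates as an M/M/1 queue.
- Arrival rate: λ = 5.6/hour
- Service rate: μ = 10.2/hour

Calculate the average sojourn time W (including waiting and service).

First, compute utilization: ρ = λ/μ = 5.6/10.2 = 0.5490
For M/M/1: W = 1/(μ-λ)
W = 1/(10.2-5.6) = 1/4.60
W = 0.2174 hours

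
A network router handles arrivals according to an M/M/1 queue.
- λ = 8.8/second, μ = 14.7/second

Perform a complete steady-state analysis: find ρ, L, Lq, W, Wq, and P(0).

Step 1: ρ = λ/μ = 8.8/14.7 = 0.5986
Step 2: L = λ/(μ-λ) = 8.8/5.90 = 1.4915
Step 3: Lq = λ²/(μ(μ-λ)) = 77.44/(14.7×5.90) = 0.8929
Step 4: W = 1/(μ-λ) = 1/5.90 = 0.16949
Step 5: Wq = λ/(μ(μ-λ)) = 8.8/(14.7×5.90) = 0.1015
Step 6: P(0) = 1-ρ = 0.4014
Verify: L = λW = 8.8×0.16949 = 1.4915 ✔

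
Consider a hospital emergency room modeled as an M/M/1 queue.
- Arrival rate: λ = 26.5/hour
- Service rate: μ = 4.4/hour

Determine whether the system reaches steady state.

Stability requires ρ = λ/(cμ) < 1
ρ = 26.5/(1 × 4.4) = 26.5/4.40 = 6.0227
Since 6.0227 ≥ 1, the system is UNSTABLE.
Queue grows without bound. Need μ > λ = 26.5.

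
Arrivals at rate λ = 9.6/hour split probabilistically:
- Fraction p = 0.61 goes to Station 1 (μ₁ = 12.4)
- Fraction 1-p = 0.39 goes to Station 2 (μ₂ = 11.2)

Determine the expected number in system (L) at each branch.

Effective rates: λ₁ = 9.6×0.61 = 5.856, λ₂ = 9.6×0.39 = 3.744
Station 1: ρ₁ = 5.856/12.4 = 0.47226, L₁ = ρ₁/(1-ρ₁) = 0.47226/(1-0.47226) = 0.8949
Station 2: ρ₂ = 3.744/11.2 = 0.334286, L₂ = ρ₂/(1-ρ₂) = 0.334286/(1-0.334286) = 0.5021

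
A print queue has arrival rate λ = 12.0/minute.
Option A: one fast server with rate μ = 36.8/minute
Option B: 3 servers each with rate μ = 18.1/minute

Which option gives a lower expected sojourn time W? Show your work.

Option A: single server μ = 36.8 (M/M/1)
  ρ_A = 12.0/36.8 = 0.3261
  W_A = 1/(μ-λ) = 1/(36.8-12.0) = 1/24.80 = 0.04032

Option B: 3 servers μ = 18.1 (M/M/3)
  ρ_B = λ/(cμ) = 12.0/(3×18.1) = 0.2210
  Offered load a = λ/μ = cρ = 12.0/18.1 = 0.6630
  P₀ = [ Σₙ₌₀^2 aⁿ/n! + a^3/(3!(1-ρ)) ]⁻¹
  Σ = a^0/0! + a^1/1! + a^2/2! = 1.0000 + 0.6630 + 0.2198 = 1.8828
  a^3/(3!(1-ρ)) = 0.29141/(6 × 0.77901) = 0.06235
  P₀ = 1/(1.8828 + 0.06235) = 0.5141
  Lq = P₀·a^3·ρ / (3!(1-ρ)²) = 0.51411 × 0.29141 × 0.22099 / (6 × 0.60685) = 0.009093
  Wq_B = Lq/λ = 0.009093/12.0 = 0.0007578
  W_B = Wq_B + 1/μ = 0.0007578 + 0.05525 = 0.05601

Since W_A = 0.04032 < W_B = 0.05601, Option A (single fast server) has the shorter time in system.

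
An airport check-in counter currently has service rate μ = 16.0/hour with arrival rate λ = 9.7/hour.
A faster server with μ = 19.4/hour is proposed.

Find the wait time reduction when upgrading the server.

System 1: ρ₁ = 9.7/16.0 = 0.6062, W₁ = 1/(16.0-9.7) = 0.15873
System 2: ρ₂ = 9.7/19.4 = 0.5000, W₂ = 1/(19.4-9.7) = 0.10309
Improvement: (W₁-W₂)/W₁ = (0.15873-0.10309)/0.15873 = 35.05%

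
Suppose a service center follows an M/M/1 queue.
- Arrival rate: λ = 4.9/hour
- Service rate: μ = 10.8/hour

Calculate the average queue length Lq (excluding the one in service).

ρ = λ/μ = 4.9/10.8 = 0.4537
For M/M/1: Lq = λ²/(μ(μ-λ))
Lq = 24.01/(10.8 × 5.90)
Lq = 0.3768 customers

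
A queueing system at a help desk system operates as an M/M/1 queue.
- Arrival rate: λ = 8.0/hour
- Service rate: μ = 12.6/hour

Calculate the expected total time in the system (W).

First, compute utilization: ρ = λ/μ = 8.0/12.6 = 0.6349
For M/M/1: W = 1/(μ-λ)
W = 1/(12.6-8.0) = 1/4.60
W = 0.2174 hours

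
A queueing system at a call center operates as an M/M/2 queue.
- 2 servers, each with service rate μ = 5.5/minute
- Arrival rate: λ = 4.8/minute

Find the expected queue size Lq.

Traffic intensity: ρ = λ/(cμ) = 4.8/(2×5.5) = 0.4364
Since ρ = 0.4364 < 1, system is stable.
Offered load a = λ/μ = cρ = 4.8/5.5 = 0.8727
P₀ = [ Σₙ₌₀^1 aⁿ/n! + a^2/(2!(1-ρ)) ]⁻¹
Σ = a^0/0! + a^1/1! = 1.0000 + 0.8727 = 1.8727
a^2/(2!(1-ρ)) = 0.7617/(2 × 0.5636) = 0.6757
P₀ = 1/(1.8727 + 0.6757) = 0.3924
Lq = P₀·a^2·ρ / (2!(1-ρ)²) = 0.3924 × 0.7617 × 0.4364 / (2 × 0.3177) = 0.2053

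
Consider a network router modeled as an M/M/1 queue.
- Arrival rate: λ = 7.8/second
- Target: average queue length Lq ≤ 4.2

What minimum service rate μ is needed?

For M/M/1: Lq = λ²/(μ(μ-λ))
Need Lq ≤ 4.2, i.e. μ(μ-λ) ≥ λ²/4.2
μ² - 7.8μ - 60.84/4.2 ≥ 0  →  μ² - 7.8μ - 14.485714 ≥ 0
Quadratic formula (positive root): μ = [λ + √(λ² + 4×14.485714)]/2
Discriminant: 60.84 + 4×14.485714 = 118.7829, √118.7829 = 10.8988
μ ≥ (7.8 + 10.8988)/2 = 9.3494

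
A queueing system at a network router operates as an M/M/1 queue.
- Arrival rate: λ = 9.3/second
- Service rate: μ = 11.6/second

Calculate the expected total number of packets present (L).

ρ = λ/μ = 9.3/11.6 = 0.8017
For M/M/1: L = λ/(μ-λ)
L = 9.3/(11.6-9.3) = 9.3/2.30
L = 4.0435 packets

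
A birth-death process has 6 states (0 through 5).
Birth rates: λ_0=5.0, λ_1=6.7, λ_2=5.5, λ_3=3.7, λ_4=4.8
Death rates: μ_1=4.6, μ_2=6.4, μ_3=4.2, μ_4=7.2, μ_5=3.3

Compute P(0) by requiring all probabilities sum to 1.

Ratios P(n)/P(0) = (λ₀···λₙ₋₁)/(μ₁···μₙ):
P(1)/P(0) = (5.0)/(4.6) = 1.0870
P(2)/P(0) = (5.0×6.7)/(4.6×6.4) = 1.1379
P(3)/P(0) = (5.0×6.7×5.5)/(4.6×6.4×4.2) = 1.4901
P(4)/P(0) = (5.0×6.7×5.5×3.7)/(4.6×6.4×4.2×7.2) = 0.7658
P(5)/P(0) = (5.0×6.7×5.5×3.7×4.8)/(4.6×6.4×4.2×7.2×3.3) = 1.1138

Normalization: ∑ P(n) = 1
P(0) × (1.0000 + 1.0870 + 1.1379 + 1.4901 + 0.7658 + 1.1138) = 1
P(0) × 6.5946 = 1
P(0) = 1/6.5946 = 0.1516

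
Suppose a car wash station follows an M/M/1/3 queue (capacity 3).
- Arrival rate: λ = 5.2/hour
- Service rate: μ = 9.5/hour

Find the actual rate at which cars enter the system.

ρ = λ/μ = 5.2/9.5 = 0.54737
P₀ = (1-ρ)/(1-ρ^(K+1)) = (1-0.54737)/(1-0.54737^4) = 0.4526/0.9102 = 0.4973
P_K = P₀×ρ^K = 0.49727 × 0.54737^3 = 0.49727 × 0.16400 = 0.08155
λ_eff = λ(1-P_K) = 5.2 × (1 - 0.08155) = 5.2 × 0.91845 = 4.7759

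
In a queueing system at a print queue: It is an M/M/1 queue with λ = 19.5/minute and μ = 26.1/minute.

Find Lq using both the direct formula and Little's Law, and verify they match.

Method 1 (direct): Lq = λ²/(μ(μ-λ)) = 380.25/(26.1 × 6.60) = 2.2074

Method 2 (Little's Law):
W = 1/(μ-λ) = 1/6.60 = 0.1515
Wq = W - 1/μ = 0.1515 - 0.03831 = 0.1132
Lq = λWq = 19.5 × 0.1132 = 2.2074 ✔ (matches Method 1)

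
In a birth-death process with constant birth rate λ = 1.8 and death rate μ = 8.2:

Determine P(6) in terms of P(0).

For constant rates: P(n)/P(0) = (λ/μ)^n
P(6)/P(0) = (1.8/8.2)^6 = 0.21951^6 = 0.0001119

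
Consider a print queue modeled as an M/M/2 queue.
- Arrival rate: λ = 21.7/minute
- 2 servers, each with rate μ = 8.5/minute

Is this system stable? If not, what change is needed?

Stability requires ρ = λ/(cμ) < 1
ρ = 21.7/(2 × 8.5) = 21.7/17.00 = 1.2765
Since 1.2765 ≥ 1, the system is UNSTABLE.
Need c > λ/μ = 21.7/8.5 = 2.55.
Minimum servers needed: c = 3.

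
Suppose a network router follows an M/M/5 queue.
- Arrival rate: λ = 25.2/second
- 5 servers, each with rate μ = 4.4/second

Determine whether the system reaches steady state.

Stability requires ρ = λ/(cμ) < 1
ρ = 25.2/(5 × 4.4) = 25.2/22.00 = 1.1455
Since 1.1455 ≥ 1, the system is UNSTABLE.
Need c > λ/μ = 25.2/4.4 = 5.73.
Minimum servers needed: c = 6.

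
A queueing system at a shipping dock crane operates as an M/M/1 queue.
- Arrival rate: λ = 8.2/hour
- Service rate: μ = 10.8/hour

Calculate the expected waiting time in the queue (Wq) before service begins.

First, compute utilization: ρ = λ/μ = 8.2/10.8 = 0.7593
For M/M/1: Wq = λ/(μ(μ-λ))
Wq = 8.2/(10.8 × (10.8-8.2))
Wq = 8.2/(10.8 × 2.60)
Wq = 0.2920 hours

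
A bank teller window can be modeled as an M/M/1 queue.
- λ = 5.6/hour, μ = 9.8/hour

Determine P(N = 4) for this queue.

ρ = λ/μ = 5.6/9.8 = 0.57143
P(n) = (1-ρ)ρⁿ
P(4) = (1-0.57143) × 0.57143^4
P(4) = 0.428570 × 0.106623
P(4) = 0.04570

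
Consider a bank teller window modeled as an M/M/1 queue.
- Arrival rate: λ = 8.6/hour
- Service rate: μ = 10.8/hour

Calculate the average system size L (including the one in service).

ρ = λ/μ = 8.6/10.8 = 0.7963
For M/M/1: L = λ/(μ-λ)
L = 8.6/(10.8-8.6) = 8.6/2.20
L = 3.9091 transactions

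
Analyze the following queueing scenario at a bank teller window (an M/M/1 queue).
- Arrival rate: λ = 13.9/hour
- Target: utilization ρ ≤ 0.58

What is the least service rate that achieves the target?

ρ = λ/μ, so μ = λ/ρ
μ ≥ 13.9/0.58 = 23.9655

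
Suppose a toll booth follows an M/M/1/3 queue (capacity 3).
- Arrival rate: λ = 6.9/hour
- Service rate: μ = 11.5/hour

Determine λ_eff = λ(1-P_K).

ρ = λ/μ = 6.9/11.5 = 0.6000
P₀ = (1-ρ)/(1-ρ^(K+1)) = (1-0.6000)/(1-0.6000^4) = 0.4000/0.8704 = 0.4596
P_K = P₀×ρ^K = 0.45956 × 0.6000^3 = 0.45956 × 0.21600 = 0.09926
λ_eff = λ(1-P_K) = 6.9 × (1 - 0.09926) = 6.9 × 0.90074 = 6.2151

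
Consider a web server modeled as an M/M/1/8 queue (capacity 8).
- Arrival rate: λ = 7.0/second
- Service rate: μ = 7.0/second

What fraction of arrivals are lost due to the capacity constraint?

ρ = λ/μ = 7.0/7.0 = 1 exactly.
With ρ = 1 the usual (1-ρ)/(1-ρ^(K+1)) form is 0/0; instead every state 0..K is equally likely.
P₀ = 1/(K+1) = 1/9 = 0.1111
P_K = P₀×ρ^K = P₀ = 0.1111
Blocking probability = 11.11%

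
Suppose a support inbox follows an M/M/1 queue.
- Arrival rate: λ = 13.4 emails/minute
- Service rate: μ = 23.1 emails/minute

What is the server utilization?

Server utilization: ρ = λ/μ
ρ = 13.4/23.1 = 0.5801
The server is busy 58.01% of the time.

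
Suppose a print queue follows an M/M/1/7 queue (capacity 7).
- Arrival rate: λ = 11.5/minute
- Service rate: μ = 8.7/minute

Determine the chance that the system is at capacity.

ρ = λ/μ = 11.5/8.7 = 1.32184
P₀ = (1-ρ)/(1-ρ^(K+1)) = (1-1.32184)/(1-1.32184^8) = -0.3218/-8.3203 = 0.03868
P_K = P₀×ρ^K = 0.03868 × 1.32184^7 = 0.03868 × 7.0510 = 0.2727
Blocking probability = 27.27%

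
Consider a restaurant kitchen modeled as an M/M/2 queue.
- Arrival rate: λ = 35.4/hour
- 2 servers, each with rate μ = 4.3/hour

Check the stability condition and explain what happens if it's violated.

Stability requires ρ = λ/(cμ) < 1
ρ = 35.4/(2 × 4.3) = 35.4/8.60 = 4.1163
Since 4.1163 ≥ 1, the system is UNSTABLE.
Need c > λ/μ = 35.4/4.3 = 8.23.
Minimum servers needed: c = 9.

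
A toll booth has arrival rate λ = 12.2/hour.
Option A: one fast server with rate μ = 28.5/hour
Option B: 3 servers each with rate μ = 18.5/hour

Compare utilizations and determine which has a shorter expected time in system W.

Option A: single server μ = 28.5 (M/M/1)
  ρ_A = 12.2/28.5 = 0.4281
  W_A = 1/(μ-λ) = 1/(28.5-12.2) = 1/16.30 = 0.06135

Option B: 3 servers μ = 18.5 (M/M/3)
  ρ_B = λ/(cμ) = 12.2/(3×18.5) = 0.2198
  Offered load a = λ/μ = cρ = 12.2/18.5 = 0.6595
  P₀ = [ Σₙ₌₀^2 aⁿ/n! + a^3/(3!(1-ρ)) ]⁻¹
  Σ = a^0/0! + a^1/1! + a^2/2! = 1.0000 + 0.6595 + 0.2174 = 1.8769
  a^3/(3!(1-ρ)) = 0.2868/(6 × 0.7802) = 0.06127
  P₀ = 1/(1.8769 + 0.06127) = 0.5160
  Lq = P₀·a^3·ρ / (3!(1-ρ)²) = 0.5160 × 0.2868 × 0.2198 / (6 × 0.6087) = 0.008906
  Wq_B = Lq/λ = 0.008906/12.2 = 0.0007300
  W_B = Wq_B + 1/μ = 0.0007300 + 0.05405 = 0.05478

Since W_B = 0.05478 < W_A = 0.06135, Option B (multiple servers) has the shorter time in system.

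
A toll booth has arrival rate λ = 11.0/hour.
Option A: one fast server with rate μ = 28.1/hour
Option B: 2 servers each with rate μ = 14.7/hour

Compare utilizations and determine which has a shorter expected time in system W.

Option A: single server μ = 28.1 (M/M/1)
  ρ_A = 11.0/28.1 = 0.3915
  W_A = 1/(μ-λ) = 1/(28.1-11.0) = 1/17.10 = 0.05848

Option B: 2 servers μ = 14.7 (M/M/2)
  ρ_B = λ/(cμ) = 11.0/(2×14.7) = 0.3741
  Offered load a = λ/μ = cρ = 11.0/14.7 = 0.7483
  P₀ = [ Σₙ₌₀^1 aⁿ/n! + a^2/(2!(1-ρ)) ]⁻¹
  Σ = a^0/0! + a^1/1! = 1.0000 + 0.7483 = 1.7483
  a^2/(2!(1-ρ)) = 0.5600/(2 × 0.6259) = 0.4474
  P₀ = 1/(1.7483 + 0.4474) = 0.4554
  Lq = P₀·a^2·ρ / (2!(1-ρ)²) = 0.4554 × 0.5600 × 0.3741 / (2 × 0.3917) = 0.1218
  Wq_B = Lq/λ = 0.1218/11.0 = 0.01107
  W_B = Wq_B + 1/μ = 0.01107 + 0.06803 = 0.07910

Since W_A = 0.05848 < W_B = 0.07910, Option A (single fast server) has the shorter time in system.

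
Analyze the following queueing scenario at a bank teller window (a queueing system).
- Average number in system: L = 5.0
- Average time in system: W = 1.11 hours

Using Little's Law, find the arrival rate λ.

Little's Law: L = λW, so λ = L/W
λ = 5.0/1.11 = 4.5045 transactions/hour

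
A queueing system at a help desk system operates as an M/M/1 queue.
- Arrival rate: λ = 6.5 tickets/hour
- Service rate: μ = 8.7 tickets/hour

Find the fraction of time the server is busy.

Server utilization: ρ = λ/μ
ρ = 6.5/8.7 = 0.7471
The server is busy 74.71% of the time.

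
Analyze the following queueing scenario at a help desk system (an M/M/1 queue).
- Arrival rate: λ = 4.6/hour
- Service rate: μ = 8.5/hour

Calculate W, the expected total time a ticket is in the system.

First, compute utilization: ρ = λ/μ = 4.6/8.5 = 0.5412
For M/M/1: W = 1/(μ-λ)
W = 1/(8.5-4.6) = 1/3.90
W = 0.2564 hours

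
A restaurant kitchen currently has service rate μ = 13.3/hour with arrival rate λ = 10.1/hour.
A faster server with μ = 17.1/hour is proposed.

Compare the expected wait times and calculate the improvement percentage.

System 1: ρ₁ = 10.1/13.3 = 0.7594, W₁ = 1/(13.3-10.1) = 0.312500
System 2: ρ₂ = 10.1/17.1 = 0.5906, W₂ = 1/(17.1-10.1) = 0.142857
Improvement: (W₁-W₂)/W₁ = (0.312500-0.142857)/0.312500 = 54.29%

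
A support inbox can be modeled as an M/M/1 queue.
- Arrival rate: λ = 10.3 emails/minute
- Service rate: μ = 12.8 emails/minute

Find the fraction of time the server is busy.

Server utilization: ρ = λ/μ
ρ = 10.3/12.8 = 0.8047
The server is busy 80.47% of the time.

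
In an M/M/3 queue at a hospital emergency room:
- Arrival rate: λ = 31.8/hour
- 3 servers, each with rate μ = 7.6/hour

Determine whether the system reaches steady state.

Stability requires ρ = λ/(cμ) < 1
ρ = 31.8/(3 × 7.6) = 31.8/22.80 = 1.3947
Since 1.3947 ≥ 1, the system is UNSTABLE.
Need c > λ/μ = 31.8/7.6 = 4.18.
Minimum servers needed: c = 5.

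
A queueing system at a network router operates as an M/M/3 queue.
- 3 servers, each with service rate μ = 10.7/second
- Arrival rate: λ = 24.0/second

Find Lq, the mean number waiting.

Traffic intensity: ρ = λ/(cμ) = 24.0/(3×10.7) = 0.7477
Since ρ = 0.7477 < 1, system is stable.
Offered load a = λ/μ = cρ = 24.0/10.7 = 2.2430
P₀ = [ Σₙ₌₀^2 aⁿ/n! + a^3/(3!(1-ρ)) ]⁻¹
Σ = a^0/0! + a^1/1! + a^2/2! = 1.0000 + 2.2430 + 2.5155 = 5.7585
a^3/(3!(1-ρ)) = 11.28450/(6 × 0.2523364) = 7.4533
P₀ = 1/(5.7585 + 7.4533) = 0.07569
Lq = P₀·a^3·ρ / (3!(1-ρ)²) = 0.075690 × 11.2845 × 0.74766 / (6 × 0.063674) = 1.6715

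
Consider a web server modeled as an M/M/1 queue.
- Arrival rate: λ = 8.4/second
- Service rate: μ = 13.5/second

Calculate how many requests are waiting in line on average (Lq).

ρ = λ/μ = 8.4/13.5 = 0.6222
For M/M/1: Lq = λ²/(μ(μ-λ))
Lq = 70.56/(13.5 × 5.10)
Lq = 1.0248 requests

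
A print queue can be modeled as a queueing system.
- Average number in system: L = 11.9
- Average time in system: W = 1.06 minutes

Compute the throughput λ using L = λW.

Little's Law: L = λW, so λ = L/W
λ = 11.9/1.06 = 11.2264 jobs/minute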